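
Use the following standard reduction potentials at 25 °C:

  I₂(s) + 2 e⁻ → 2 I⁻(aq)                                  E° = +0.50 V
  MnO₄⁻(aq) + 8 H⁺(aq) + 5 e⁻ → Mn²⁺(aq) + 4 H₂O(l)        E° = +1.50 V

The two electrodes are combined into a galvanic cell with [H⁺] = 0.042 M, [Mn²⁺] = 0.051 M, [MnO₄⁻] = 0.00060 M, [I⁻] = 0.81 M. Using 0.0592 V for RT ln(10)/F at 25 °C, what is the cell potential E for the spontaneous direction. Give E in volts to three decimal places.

MnO₄⁻/Mn²⁺ is the cathode (higher E°), I₂/I⁻ the anode: E°cell = +1.50 − (+0.50) = +1.00 V, n = 10.
Overall: 2 MnO₄⁻(aq) + 16 H⁺(aq) + 10 I⁻(aq) → 2 Mn²⁺(aq) + 8 H₂O(l) + 5 I₂(s)
Q = [Mn²⁺]^2 / ([MnO₄⁻]^2·[H⁺]^16·[I⁻]^10); log Q = 26.802.
E = E° − (0.0592/n) log Q = +1.00 − (0.0592/10)(26.802) = +0.841 V.

+0.841 V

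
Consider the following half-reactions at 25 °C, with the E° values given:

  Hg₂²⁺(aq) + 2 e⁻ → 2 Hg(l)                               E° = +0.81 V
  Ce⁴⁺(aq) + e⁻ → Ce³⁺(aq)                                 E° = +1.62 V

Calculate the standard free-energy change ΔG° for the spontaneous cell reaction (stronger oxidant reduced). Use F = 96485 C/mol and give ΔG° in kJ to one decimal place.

Ce⁴⁺/Ce³⁺ (E° = +1.62 V) is the cathode; Hg₂²⁺/Hg (E° = +0.81 V) is the anode, so E°cell = +0.81 V.
Balancing electrons gives n = 2 (lcm of 1 and 2).
ΔG° = −nFE° = −(2)(96485)(+0.81) = -156,306 J = -156.3 kJ.

-156.3 kJ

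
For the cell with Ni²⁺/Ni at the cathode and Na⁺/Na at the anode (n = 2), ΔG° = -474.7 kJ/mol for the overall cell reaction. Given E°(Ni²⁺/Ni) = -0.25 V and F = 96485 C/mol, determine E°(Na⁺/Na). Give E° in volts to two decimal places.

E°cell = −ΔG°/(nF) = −(-474.7×10³)/((2)(96485)) = +2.460 V.
Since Ni²⁺/Ni is the cathode and Na⁺/Na the anode, E°cell = E°(Ni²⁺/Ni) − E°(Na⁺/Na).
So E°(Na⁺/Na) = E°(Ni²⁺/Ni) − E°cell = (-0.25) − (+2.460) = -2.71 V.

-2.71 V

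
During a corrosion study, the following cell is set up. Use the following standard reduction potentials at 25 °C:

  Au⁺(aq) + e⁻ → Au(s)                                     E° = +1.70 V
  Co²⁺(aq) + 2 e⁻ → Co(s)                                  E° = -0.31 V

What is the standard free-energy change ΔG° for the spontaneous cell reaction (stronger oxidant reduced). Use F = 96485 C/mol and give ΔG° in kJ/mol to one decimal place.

-387.9 kJ/mol

Au⁺/Au (E° = +1.70 V) is the cathode; Co²⁺/Co (E° = -0.31 V) is the anode, so E°cell = +2.01 V.
Balancing electrons gives n = 2 (lcm of 1 and 2).
ΔG° = −nFE° = −(2)(96485)(+2.01) = -387,870 J = -387.9 kJ/mol.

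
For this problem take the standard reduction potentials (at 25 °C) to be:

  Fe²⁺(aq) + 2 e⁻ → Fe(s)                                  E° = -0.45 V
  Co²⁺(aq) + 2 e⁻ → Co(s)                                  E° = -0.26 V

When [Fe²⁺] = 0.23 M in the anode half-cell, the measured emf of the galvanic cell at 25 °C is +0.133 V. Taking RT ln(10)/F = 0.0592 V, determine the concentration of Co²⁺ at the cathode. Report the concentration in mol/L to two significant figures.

Co²⁺/Co is the cathode, Fe²⁺/Fe the anode: E°cell = +0.19 V, n = 2.
Overall reaction: Co²⁺(aq) + Fe(s) → Co(s) + Fe²⁺(aq); Q = [Fe²⁺]^1/[Co²⁺]^1.
From E = E° − (0.0592/n) log Q: log Q = (E° − E)·n/0.0592 = (+0.19 − (+0.133))·2/0.0592 = 1.9257.
So 1·log[Co²⁺] = 1·log(0.23) − log Q = -0.6383 − (1.9257) = -2.5640; [Co²⁺] = 10^(-2.5640) ≈ 0.0027 M.

0.0027 M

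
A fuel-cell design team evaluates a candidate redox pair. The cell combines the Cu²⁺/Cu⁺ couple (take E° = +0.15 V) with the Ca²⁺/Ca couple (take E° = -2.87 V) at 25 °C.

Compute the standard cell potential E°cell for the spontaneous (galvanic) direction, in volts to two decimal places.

The Cu²⁺/Cu⁺ couple has the higher reduction potential, so it is the cathode; Ca²⁺/Ca is oxidised at the anode.
E°cell = E°(cathode) − E°(anode) = (+0.15) − (-2.87) = +3.02 V.
Since E°cell > 0, the reaction is spontaneous under standard conditions.

+3.02 V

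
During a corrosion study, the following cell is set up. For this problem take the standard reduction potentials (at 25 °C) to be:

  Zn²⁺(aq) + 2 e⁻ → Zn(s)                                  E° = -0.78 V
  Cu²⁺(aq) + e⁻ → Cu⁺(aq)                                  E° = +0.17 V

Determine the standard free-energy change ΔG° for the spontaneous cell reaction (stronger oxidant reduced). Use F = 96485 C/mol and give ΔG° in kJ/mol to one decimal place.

-183.3 kJ/mol

Cu²⁺/Cu⁺ (E° = +0.17 V) is the cathode; Zn²⁺/Zn (E° = -0.78 V) is the anode, so E°cell = +0.95 V.
Balancing electrons gives n = 2 (lcm of 1 and 2).
ΔG° = −nFE° = −(2)(96485)(+0.95) = -183,322 J = -183.3 kJ/mol.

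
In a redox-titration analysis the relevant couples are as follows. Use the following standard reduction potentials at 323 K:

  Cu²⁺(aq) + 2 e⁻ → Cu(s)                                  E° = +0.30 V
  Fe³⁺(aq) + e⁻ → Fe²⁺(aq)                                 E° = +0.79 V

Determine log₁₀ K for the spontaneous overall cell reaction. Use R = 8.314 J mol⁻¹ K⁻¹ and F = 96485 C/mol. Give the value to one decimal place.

Cathode: Fe³⁺/Fe²⁺; anode: Cu²⁺/Cu. E°cell = (+0.79) − (+0.30) = +0.49 V, with n = 2.
ΔG° = −nFE° = −RT ln K, so ln K = nFE°/(RT) = (2)(96485)(+0.49) / ((8.314)(323)) = 35.211.
log₁₀ K = 35.211 / ln 10 = 15.3.

15.3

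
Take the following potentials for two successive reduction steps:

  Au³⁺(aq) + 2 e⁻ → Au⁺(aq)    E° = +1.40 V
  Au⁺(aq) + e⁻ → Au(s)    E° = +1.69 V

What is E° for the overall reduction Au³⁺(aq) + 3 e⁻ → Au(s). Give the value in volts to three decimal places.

Since ΔG° = −nFE° is additive over sequential reductions, n₃E°₃ = n₁E°₁ + n₂E°₂.
E°₃ = (2×+1.40 + 1×+1.69) / 3 = (+4.490) / 3 = +1.497 V.
Simply averaging or adding the two E° values would be wrong; the electron-weighted sum is required.

+1.497 V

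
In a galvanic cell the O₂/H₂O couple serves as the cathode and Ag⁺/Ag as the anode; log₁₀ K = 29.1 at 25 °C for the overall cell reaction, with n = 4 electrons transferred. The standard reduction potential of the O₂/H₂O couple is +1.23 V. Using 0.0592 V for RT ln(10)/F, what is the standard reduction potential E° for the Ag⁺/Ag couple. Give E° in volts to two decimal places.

+0.80 V

E°cell = (0.0592/n)·log K = (0.0592/4)(29.1) = +0.431 V.
Since O₂/H₂O is the cathode and Ag⁺/Ag the anode, E°cell = E°(O₂/H₂O) − E°(Ag⁺/Ag).
So E°(Ag⁺/Ag) = E°(O₂/H₂O) − E°cell = (+1.23) − (+0.431) = +0.80 V.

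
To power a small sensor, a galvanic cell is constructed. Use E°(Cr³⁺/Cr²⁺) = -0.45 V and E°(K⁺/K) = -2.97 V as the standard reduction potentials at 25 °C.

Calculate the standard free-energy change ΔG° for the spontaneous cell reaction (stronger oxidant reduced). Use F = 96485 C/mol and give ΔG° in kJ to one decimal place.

Cr³⁺/Cr²⁺ (E° = -0.45 V) is the cathode; K⁺/K (E° = -2.97 V) is the anode, so E°cell = +2.52 V.
Balancing electrons gives n = 1 (lcm of 1 and 1).
ΔG° = −nFE° = −(1)(96485)(+2.52) = -243,142 J = -243.1 kJ.

-243.1 kJ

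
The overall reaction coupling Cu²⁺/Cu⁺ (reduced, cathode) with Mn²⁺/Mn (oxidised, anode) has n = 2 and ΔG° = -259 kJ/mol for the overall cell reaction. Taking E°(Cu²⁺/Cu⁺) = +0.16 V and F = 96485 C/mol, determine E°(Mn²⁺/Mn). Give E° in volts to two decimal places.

-1.18 V

E°cell = −ΔG°/(nF) = −(-259×10³)/((2)(96485)) = +1.342 V.
Since Cu²⁺/Cu⁺ is the cathode and Mn²⁺/Mn the anode, E°cell = E°(Cu²⁺/Cu⁺) − E°(Mn²⁺/Mn).
So E°(Mn²⁺/Mn) = E°(Cu²⁺/Cu⁺) − E°cell = (+0.16) − (+1.342) = -1.18 V.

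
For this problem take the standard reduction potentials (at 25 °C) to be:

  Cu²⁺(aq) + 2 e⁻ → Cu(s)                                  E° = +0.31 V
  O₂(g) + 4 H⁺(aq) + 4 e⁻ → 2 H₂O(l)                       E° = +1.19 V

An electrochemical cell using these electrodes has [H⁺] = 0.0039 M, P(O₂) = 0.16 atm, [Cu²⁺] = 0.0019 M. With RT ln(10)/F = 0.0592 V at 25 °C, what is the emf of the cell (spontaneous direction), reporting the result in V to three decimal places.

+0.806 V

O₂/H₂O is the cathode (higher E°), Cu²⁺/Cu the anode: E°cell = +1.19 − (+0.31) = +0.88 V, n = 4.
Overall: O₂(g) + 4 H⁺(aq) + 2 Cu(s) → 2 H₂O(l) + 2 Cu²⁺(aq)
Q = [Cu²⁺]^2 / (P(O₂)·[H⁺]^4); log Q = 4.989.
E = E° − (0.0592/n) log Q = +0.88 − (0.0592/4)(4.989) = +0.806 V.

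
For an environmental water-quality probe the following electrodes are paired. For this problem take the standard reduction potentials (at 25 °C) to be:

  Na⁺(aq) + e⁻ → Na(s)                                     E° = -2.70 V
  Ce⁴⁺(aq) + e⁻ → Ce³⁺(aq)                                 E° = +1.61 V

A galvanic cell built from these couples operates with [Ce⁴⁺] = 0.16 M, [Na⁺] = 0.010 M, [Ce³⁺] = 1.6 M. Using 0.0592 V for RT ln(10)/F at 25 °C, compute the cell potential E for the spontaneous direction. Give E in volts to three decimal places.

Ce⁴⁺/Ce³⁺ is the cathode (higher E°), Na⁺/Na the anode: E°cell = +1.61 − (-2.70) = +4.31 V, n = 1.
Overall: Ce⁴⁺(aq) + Na(s) → Ce³⁺(aq) + Na⁺(aq)
Q = [Ce³⁺]·[Na⁺] / ([Ce⁴⁺]); log Q = -1.000.
E = E° − (0.0592/n) log Q = +4.31 − (0.0592/1)(-1.000) = +4.369 V.

+4.369 V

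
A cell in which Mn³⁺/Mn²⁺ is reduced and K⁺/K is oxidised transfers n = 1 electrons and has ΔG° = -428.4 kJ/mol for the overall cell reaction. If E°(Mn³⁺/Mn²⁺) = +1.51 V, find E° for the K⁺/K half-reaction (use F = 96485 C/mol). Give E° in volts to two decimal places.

E°cell = −ΔG°/(nF) = −(-428.4×10³)/((1)(96485)) = +4.440 V.
Since Mn³⁺/Mn²⁺ is the cathode and K⁺/K the anode, E°cell = E°(Mn³⁺/Mn²⁺) − E°(K⁺/K).
So E°(K⁺/K) = E°(Mn³⁺/Mn²⁺) − E°cell = (+1.51) − (+4.440) = -2.93 V.

-2.93 V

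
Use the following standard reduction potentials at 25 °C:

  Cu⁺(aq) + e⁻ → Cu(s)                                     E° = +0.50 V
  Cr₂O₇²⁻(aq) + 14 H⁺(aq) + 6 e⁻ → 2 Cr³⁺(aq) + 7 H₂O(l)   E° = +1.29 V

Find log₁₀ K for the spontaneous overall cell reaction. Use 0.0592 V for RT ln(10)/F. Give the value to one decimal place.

80.1

Cathode: Cr₂O₇²⁻/Cr³⁺; anode: Cu⁺/Cu. E°cell = +0.79 V, n = 6.
log K = nE°cell / 0.0592 = (6)(+0.79) / 0.0592 = 80.1.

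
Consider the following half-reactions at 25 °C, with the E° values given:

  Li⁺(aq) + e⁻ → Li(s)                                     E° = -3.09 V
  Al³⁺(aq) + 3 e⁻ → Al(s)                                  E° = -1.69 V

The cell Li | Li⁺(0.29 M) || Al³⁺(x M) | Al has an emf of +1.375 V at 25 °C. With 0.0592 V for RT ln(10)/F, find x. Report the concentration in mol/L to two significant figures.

0.0013 M

Al³⁺/Al is the cathode, Li⁺/Li the anode: E°cell = +1.40 V, n = 3.
Overall reaction: Al³⁺(aq) + 3 Li(s) → Al(s) + 3 Li⁺(aq); Q = [Li⁺]^3/[Al³⁺]^1.
From E = E° − (0.0592/n) log Q: log Q = (E° − E)·n/0.0592 = (+1.40 − (+1.375))·3/0.0592 = 1.2669.
So 1·log[Al³⁺] = 3·log(0.29) − log Q = -1.6128 − (1.2669) = -2.8797; [Al³⁺] = 10^(-2.8797) ≈ 0.0013 M.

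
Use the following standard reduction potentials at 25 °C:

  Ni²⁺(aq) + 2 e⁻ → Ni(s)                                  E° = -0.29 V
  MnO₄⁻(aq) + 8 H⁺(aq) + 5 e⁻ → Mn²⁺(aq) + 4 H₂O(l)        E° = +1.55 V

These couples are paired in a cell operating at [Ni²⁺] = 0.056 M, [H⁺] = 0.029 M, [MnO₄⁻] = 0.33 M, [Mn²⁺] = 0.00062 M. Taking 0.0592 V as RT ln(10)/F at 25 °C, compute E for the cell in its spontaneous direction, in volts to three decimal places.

+1.764 V

MnO₄⁻/Mn²⁺ is the cathode (higher E°), Ni²⁺/Ni the anode: E°cell = +1.55 − (-0.29) = +1.84 V, n = 10.
Overall: 2 MnO₄⁻(aq) + 16 H⁺(aq) + 5 Ni(s) → 2 Mn²⁺(aq) + 8 H₂O(l) + 5 Ni²⁺(aq)
Q = [Mn²⁺]^2·[Ni²⁺]^5 / ([MnO₄⁻]^2·[H⁺]^16); log Q = 12.890.
E = E° − (0.0592/n) log Q = +1.84 − (0.0592/10)(12.890) = +1.764 V.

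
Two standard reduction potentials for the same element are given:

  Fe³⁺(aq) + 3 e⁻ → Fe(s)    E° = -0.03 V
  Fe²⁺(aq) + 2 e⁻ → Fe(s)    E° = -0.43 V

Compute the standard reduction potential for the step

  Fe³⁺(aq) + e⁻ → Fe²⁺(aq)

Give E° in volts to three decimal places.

+0.770 V

Sequential free energies add, so n₃E°₃ = n₁E°₁ + n₂E°₂.
With n₃ = 3, and the known step contributing 2×(-0.43) V, the unknown satisfies 1·E° = 3×(-0.03) − 2×(-0.43) = +0.770.
E° = +0.770 / 1 = +0.770 V.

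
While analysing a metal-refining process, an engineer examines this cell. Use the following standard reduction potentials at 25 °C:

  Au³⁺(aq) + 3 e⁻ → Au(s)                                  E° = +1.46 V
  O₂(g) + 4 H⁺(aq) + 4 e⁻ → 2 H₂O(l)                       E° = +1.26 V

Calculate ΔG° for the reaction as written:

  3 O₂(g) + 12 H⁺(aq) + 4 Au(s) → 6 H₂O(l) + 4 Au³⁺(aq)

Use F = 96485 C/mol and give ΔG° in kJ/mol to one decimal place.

+231.6 kJ/mol

As written, O₂/H₂O is reduced (cathode) and Au³⁺/Au is oxidised (anode), so E°cell = (+1.26) − (+1.46) = -0.20 V.
Balancing electrons gives n = 12.
ΔG° = −nFE° = −(12)(96485)(-0.20) = 231,564 J = +231.6 kJ/mol.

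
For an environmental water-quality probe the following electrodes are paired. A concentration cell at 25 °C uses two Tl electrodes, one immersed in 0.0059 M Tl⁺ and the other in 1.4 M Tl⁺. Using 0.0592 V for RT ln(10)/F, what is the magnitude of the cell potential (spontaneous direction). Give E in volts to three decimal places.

+0.141 V

For a concentration cell E°cell = 0. The 1.4 M side is the cathode (reduction is favoured where [Tl⁺] is higher).
With n = 1, E = −(0.0592/1) log([Tl⁺]ₐₙ/[Tl⁺]꜀ₐₜ) = −(0.0592/1) log(0.0059/1.4) = −(0.0592/1)(-2.375) = +0.141 V.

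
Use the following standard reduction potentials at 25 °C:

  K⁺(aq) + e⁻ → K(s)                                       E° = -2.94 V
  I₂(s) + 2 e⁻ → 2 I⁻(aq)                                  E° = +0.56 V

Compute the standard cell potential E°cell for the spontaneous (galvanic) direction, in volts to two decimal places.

+3.50 V

The I₂/I⁻ couple has the higher reduction potential, so it is the cathode; K⁺/K is oxidised at the anode.
E°cell = E°(cathode) − E°(anode) = (+0.56) − (-2.94) = +3.50 V.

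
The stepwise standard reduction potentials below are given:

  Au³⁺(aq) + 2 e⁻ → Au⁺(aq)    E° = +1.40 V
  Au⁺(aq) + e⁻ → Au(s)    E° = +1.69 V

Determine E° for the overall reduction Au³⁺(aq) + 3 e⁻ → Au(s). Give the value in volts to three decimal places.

+1.497 V

Since ΔG° = −nFE° is additive over sequential reductions, n₃E°₃ = n₁E°₁ + n₂E°₂.
E°₃ = (2×+1.40 + 1×+1.69) / 3 = (+4.490) / 3 = +1.497 V.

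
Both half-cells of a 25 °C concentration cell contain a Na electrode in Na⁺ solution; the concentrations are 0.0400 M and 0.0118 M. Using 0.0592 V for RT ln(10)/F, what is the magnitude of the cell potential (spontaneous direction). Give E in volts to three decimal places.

+0.031 V

For a concentration cell E°cell = 0. The 0.0400 M side is the cathode (reduction is favoured where [Na⁺] is higher).
With n = 1, E = −(0.0592/1) log([Na⁺]ₐₙ/[Na⁺]꜀ₐₜ) = −(0.0592/1) log(0.0118/0.04) = −(0.0592/1)(-0.530) = +0.031 V.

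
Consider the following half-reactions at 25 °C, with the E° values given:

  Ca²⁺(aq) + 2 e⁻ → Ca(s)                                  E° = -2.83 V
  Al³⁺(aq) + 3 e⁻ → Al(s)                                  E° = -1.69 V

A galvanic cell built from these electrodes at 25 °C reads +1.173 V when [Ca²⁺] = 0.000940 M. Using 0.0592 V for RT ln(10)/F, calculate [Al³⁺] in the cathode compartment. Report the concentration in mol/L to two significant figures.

Al³⁺/Al is the cathode, Ca²⁺/Ca the anode: E°cell = +1.14 V, n = 6.
Overall reaction: 2 Al³⁺(aq) + 3 Ca(s) → 2 Al(s) + 3 Ca²⁺(aq); Q = [Ca²⁺]^3/[Al³⁺]^2.
From E = E° − (0.0592/n) log Q: log Q = (E° − E)·n/0.0592 = (+1.14 − (+1.173))·6/0.0592 = -3.3446.
So 2·log[Al³⁺] = 3·log(0.00094) − log Q = -9.0806 − (-3.3446) = -5.7360; log[Al³⁺] = -5.7360 / 2 = -2.8680; [Al³⁺] = 10^(-2.8680) ≈ 0.0014 M.

0.0014 M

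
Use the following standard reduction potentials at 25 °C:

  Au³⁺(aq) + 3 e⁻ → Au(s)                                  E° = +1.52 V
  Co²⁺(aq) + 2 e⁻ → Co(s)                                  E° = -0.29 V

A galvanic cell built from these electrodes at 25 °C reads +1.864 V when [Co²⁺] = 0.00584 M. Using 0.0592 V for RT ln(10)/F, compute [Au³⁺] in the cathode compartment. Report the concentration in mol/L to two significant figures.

Au³⁺/Au is the cathode, Co²⁺/Co the anode: E°cell = +1.81 V, n = 6.
Overall reaction: 2 Au³⁺(aq) + 3 Co(s) → 2 Au(s) + 3 Co²⁺(aq); Q = [Co²⁺]^3/[Au³⁺]^2.
From E = E° − (0.0592/n) log Q: log Q = (E° − E)·n/0.0592 = (+1.81 − (+1.864))·6/0.0592 = -5.4730.
So 2·log[Au³⁺] = 3·log(0.00584) − log Q = -6.7008 − (-5.4730) = -1.2278; log[Au³⁺] = -1.2278 / 2 = -0.6139; [Au³⁺] = 10^(-0.6139) ≈ 0.24 M.

0.24 M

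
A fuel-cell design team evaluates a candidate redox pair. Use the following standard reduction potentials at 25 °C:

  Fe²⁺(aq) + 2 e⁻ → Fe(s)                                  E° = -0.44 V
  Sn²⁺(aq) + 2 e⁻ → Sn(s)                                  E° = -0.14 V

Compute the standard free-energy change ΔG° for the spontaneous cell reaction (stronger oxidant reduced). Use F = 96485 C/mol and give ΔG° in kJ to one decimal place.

Sn²⁺/Sn (E° = -0.14 V) is the cathode; Fe²⁺/Fe (E° = -0.44 V) is the anode, so E°cell = +0.30 V.
Balancing electrons gives n = 2 (lcm of 2 and 2).
ΔG° = −nFE° = −(2)(96485)(+0.30) = -57,891 J = -57.9 kJ.

-57.9 kJ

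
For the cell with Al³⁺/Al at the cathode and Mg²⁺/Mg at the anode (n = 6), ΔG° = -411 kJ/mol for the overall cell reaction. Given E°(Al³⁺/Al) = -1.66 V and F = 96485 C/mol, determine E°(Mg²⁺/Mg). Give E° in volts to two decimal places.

-2.37 V

E°cell = −ΔG°/(nF) = −(-411×10³)/((6)(96485)) = +0.710 V.
Since Al³⁺/Al is the cathode and Mg²⁺/Mg the anode, E°cell = E°(Al³⁺/Al) − E°(Mg²⁺/Mg).
So E°(Mg²⁺/Mg) = E°(Al³⁺/Al) − E°cell = (-1.66) − (+0.710) = -2.37 V.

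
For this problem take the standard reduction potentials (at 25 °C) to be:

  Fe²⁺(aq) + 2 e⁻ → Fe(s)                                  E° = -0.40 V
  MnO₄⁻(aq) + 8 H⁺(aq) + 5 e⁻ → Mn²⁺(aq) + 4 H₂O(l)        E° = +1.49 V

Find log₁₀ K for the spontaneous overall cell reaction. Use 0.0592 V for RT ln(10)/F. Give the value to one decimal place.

319.3

Cathode: MnO₄⁻/Mn²⁺; anode: Fe²⁺/Fe. E°cell = +1.89 V, n = 10.
log K = nE°cell / 0.0592 = (10)(+1.89) / 0.0592 = 319.3.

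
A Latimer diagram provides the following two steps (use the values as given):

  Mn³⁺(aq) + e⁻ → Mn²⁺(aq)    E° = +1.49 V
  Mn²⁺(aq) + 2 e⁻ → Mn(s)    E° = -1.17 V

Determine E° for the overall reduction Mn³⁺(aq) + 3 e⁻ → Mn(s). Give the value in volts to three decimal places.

-0.283 V

Adding the free-energy changes (−nFE°) of the two steps gives −n₃FE°₃ = −n₁FE°₁ − n₂FE°₂.
E°₃ = (1×+1.49 + 2×-1.17) / 3 = (-0.850) / 3 = -0.283 V.
Simply averaging or adding the two E° values would be wrong; the electron-weighted sum is required.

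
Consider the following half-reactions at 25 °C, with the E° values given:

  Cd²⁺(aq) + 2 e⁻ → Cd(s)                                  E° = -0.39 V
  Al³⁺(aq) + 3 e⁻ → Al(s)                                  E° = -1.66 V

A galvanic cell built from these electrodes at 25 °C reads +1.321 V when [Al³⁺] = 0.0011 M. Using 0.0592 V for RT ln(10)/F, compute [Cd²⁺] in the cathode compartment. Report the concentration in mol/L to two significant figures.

0.56 M

Cd²⁺/Cd is the cathode, Al³⁺/Al the anode: E°cell = +1.27 V, n = 6.
Overall reaction: 3 Cd²⁺(aq) + 2 Al(s) → 3 Cd(s) + 2 Al³⁺(aq); Q = [Al³⁺]^2/[Cd²⁺]^3.
From E = E° − (0.0592/n) log Q: log Q = (E° − E)·n/0.0592 = (+1.27 − (+1.321))·6/0.0592 = -5.1689.
So 3·log[Cd²⁺] = 2·log(0.0011) − log Q = -5.9172 − (-5.1689) = -0.7483; log[Cd²⁺] = -0.7483 / 3 = -0.2494; [Cd²⁺] = 10^(-0.2494) ≈ 0.56 M.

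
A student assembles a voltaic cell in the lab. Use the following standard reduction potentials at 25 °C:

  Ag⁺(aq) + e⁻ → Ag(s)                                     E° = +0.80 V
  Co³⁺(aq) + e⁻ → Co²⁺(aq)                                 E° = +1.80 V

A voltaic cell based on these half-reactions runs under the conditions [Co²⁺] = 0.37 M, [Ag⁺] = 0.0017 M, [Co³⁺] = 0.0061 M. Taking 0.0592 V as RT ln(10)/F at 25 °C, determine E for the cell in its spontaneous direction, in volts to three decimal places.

+1.058 V

Co³⁺/Co²⁺ is the cathode (higher E°), Ag⁺/Ag the anode: E°cell = +1.80 − (+0.80) = +1.00 V, n = 1.
Overall: Co³⁺(aq) + Ag(s) → Co²⁺(aq) + Ag⁺(aq)
Q = [Co²⁺]·[Ag⁺] / ([Co³⁺]); log Q = -0.987.
E = E° − (0.0592/n) log Q = +1.00 − (0.0592/1)(-0.987) = +1.058 V.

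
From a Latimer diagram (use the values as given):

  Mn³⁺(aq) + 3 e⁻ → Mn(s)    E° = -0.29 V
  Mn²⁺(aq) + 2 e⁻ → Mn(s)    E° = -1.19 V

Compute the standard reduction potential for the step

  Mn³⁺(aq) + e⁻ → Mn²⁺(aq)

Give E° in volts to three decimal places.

+1.510 V

Sequential free energies add, so n₃E°₃ = n₁E°₁ + n₂E°₂.
With n₃ = 3, and the known step contributing 2×(-1.19) V, the unknown satisfies 1·E° = 3×(-0.29) − 2×(-1.19) = +1.510.
E° = +1.510 / 1 = +1.510 V.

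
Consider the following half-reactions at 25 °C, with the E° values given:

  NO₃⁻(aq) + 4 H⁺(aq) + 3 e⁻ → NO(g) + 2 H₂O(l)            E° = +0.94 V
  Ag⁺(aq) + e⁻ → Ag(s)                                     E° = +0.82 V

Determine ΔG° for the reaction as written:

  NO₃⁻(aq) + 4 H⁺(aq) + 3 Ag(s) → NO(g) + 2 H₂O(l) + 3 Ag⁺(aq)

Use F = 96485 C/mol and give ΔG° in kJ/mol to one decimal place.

-34.7 kJ/mol

As written, NO₃⁻/NO is reduced (cathode) and Ag⁺/Ag is oxidised (anode), so E°cell = (+0.94) − (+0.82) = +0.12 V.
Balancing electrons gives n = 3.
ΔG° = −nFE° = −(3)(96485)(+0.12) = -34,735 J = -34.7 kJ/mol.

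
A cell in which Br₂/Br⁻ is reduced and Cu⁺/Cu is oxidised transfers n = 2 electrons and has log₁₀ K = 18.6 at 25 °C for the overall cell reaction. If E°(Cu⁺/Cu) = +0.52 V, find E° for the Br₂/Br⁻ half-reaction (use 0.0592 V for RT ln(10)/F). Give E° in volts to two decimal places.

+1.07 V

E°cell = (0.0592/n)·log K = (0.0592/2)(18.6) = +0.551 V.
Since Br₂/Br⁻ is the cathode and Cu⁺/Cu the anode, E°cell = E°(Br₂/Br⁻) − E°(Cu⁺/Cu).
So E°(Br₂/Br⁻) = E°cell + E°(Cu⁺/Cu) = +0.551 + (+0.52) = +1.07 V.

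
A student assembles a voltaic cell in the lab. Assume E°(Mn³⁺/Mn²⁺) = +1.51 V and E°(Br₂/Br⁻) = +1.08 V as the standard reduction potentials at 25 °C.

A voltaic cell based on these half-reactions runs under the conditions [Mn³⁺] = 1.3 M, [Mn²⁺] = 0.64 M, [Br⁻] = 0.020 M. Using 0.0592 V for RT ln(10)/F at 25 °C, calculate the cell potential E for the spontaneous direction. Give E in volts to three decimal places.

Mn³⁺/Mn²⁺ is the cathode (higher E°), Br₂/Br⁻ the anode: E°cell = +1.51 − (+1.08) = +0.43 V, n = 2.
Overall: 2 Mn³⁺(aq) + 2 Br⁻(aq) → 2 Mn²⁺(aq) + Br₂(l)
Q = [Mn²⁺]^2 / ([Mn³⁺]^2·[Br⁻]^2); log Q = 2.782.
E = E° − (0.0592/n) log Q = +0.43 − (0.0592/2)(2.782) = +0.348 V.

+0.348 V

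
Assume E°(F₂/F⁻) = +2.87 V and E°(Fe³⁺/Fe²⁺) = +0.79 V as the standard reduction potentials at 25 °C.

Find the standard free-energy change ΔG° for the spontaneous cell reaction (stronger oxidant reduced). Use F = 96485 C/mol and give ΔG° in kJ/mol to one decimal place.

-401.4 kJ/mol

F₂/F⁻ (E° = +2.87 V) is the cathode; Fe³⁺/Fe²⁺ (E° = +0.79 V) is the anode, so E°cell = +2.08 V.
Balancing electrons gives n = 2 (lcm of 2 and 1).
ΔG° = −nFE° = −(2)(96485)(+2.08) = -401,378 J = -401.4 kJ/mol.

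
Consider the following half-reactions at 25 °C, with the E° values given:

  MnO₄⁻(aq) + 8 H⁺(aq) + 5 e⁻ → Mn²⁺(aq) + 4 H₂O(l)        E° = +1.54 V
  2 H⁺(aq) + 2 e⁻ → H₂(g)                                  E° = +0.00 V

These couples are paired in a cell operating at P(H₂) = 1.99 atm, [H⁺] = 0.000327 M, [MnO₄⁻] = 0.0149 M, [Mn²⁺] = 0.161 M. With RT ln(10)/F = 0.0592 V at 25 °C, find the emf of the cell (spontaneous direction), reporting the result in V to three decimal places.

+1.413 V

MnO₄⁻/Mn²⁺ is the cathode (higher E°), H⁺/H₂ the anode: E°cell = +1.54 − (+0.00) = +1.54 V, n = 10.
Overall: 2 MnO₄⁻(aq) + 6 H⁺(aq) + 5 H₂(g) → 2 Mn²⁺(aq) + 8 H₂O(l)
Q = [Mn²⁺]^2 / ([MnO₄⁻]^2·[H⁺]^6·P(H₂)^5); log Q = 21.486.
E = E° − (0.0592/n) log Q = +1.54 − (0.0592/10)(21.486) = +1.413 V.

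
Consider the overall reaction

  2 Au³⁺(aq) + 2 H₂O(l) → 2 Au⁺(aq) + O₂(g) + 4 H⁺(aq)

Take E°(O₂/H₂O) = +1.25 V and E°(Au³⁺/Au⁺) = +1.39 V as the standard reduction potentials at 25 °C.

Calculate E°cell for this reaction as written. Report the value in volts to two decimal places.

+0.14 V

The Au³⁺/Au⁺ couple has the higher reduction potential, so it is the cathode; O₂/H₂O is oxidised at the anode.
E°cell = E°(cathode) − E°(anode) = (+1.39) − (+1.25) = +0.14 V.
Since E°cell > 0, the reaction is spontaneous under standard conditions.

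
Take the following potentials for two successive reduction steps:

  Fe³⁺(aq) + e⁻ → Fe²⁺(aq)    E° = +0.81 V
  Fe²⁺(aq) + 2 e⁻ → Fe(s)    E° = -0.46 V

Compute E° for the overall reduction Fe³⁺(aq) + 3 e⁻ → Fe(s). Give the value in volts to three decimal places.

Since ΔG° = −nFE° is additive over sequential reductions, n₃E°₃ = n₁E°₁ + n₂E°₂.
E°₃ = (1×+0.81 + 2×-0.46) / 3 = (-0.110) / 3 = -0.037 V.

-0.037 V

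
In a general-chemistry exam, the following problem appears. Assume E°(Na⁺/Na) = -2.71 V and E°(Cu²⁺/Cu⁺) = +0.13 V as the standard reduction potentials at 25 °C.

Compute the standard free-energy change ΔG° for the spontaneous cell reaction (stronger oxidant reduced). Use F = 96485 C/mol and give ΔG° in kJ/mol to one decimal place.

Cu²⁺/Cu⁺ (E° = +0.13 V) is the cathode; Na⁺/Na (E° = -2.71 V) is the anode, so E°cell = +2.84 V.
Balancing electrons gives n = 1 (lcm of 1 and 1).
ΔG° = −nFE° = −(1)(96485)(+2.84) = -274,017 J = -274.0 kJ/mol.

-274.0 kJ/mol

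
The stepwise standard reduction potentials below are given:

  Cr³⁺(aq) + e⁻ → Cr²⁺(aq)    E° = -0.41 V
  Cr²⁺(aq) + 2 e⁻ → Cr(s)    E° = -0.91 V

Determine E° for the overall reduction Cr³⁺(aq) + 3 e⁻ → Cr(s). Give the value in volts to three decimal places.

-0.743 V

Standard free energies of sequential steps add: ΔG°₃ = ΔG°₁ + ΔG°₂, so n₃E°₃ = n₁E°₁ + n₂E°₂.
E°₃ = (1×-0.41 + 2×-0.91) / 3 = (-2.230) / 3 = -0.743 V.
Simply averaging or adding the two E° values would be wrong; the electron-weighted sum is required.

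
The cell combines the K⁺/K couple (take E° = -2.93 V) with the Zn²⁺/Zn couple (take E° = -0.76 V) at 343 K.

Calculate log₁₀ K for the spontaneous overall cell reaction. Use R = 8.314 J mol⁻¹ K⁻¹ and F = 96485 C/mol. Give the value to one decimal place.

63.8

Cathode: Zn²⁺/Zn; anode: K⁺/K. E°cell = (-0.76) − (-2.93) = +2.17 V, with n = 2.
ΔG° = −nFE° = −RT ln K, so ln K = nFE°/(RT) = (2)(96485)(+2.17) / ((8.314)(343)) = 146.840.
log₁₀ K = 146.840 / ln 10 = 63.8.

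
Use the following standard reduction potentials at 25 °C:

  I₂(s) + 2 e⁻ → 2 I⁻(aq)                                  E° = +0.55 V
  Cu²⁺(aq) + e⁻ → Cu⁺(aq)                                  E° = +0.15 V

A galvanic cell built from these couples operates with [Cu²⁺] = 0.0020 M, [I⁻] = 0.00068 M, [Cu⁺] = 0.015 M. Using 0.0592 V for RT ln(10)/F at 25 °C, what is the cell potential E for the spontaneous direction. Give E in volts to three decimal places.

+0.639 V

I₂/I⁻ is the cathode (higher E°), Cu²⁺/Cu⁺ the anode: E°cell = +0.55 − (+0.15) = +0.40 V, n = 2.
Overall: I₂(s) + 2 Cu⁺(aq) → 2 I⁻(aq) + 2 Cu²⁺(aq)
Q = [I⁻]^2·[Cu²⁺]^2 / ([Cu⁺]^2); log Q = -8.085.
E = E° − (0.0592/n) log Q = +0.40 − (0.0592/2)(-8.085) = +0.639 V.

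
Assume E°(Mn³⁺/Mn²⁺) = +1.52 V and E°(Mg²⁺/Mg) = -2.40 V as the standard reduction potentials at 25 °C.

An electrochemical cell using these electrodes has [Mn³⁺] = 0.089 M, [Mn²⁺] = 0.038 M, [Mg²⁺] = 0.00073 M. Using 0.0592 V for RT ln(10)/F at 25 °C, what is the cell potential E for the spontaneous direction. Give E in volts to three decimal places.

Mn³⁺/Mn²⁺ is the cathode (higher E°), Mg²⁺/Mg the anode: E°cell = +1.52 − (-2.40) = +3.92 V, n = 2.
Overall: 2 Mn³⁺(aq) + Mg(s) → 2 Mn²⁺(aq) + Mg²⁺(aq)
Q = [Mn²⁺]^2·[Mg²⁺] / ([Mn³⁺]^2); log Q = -3.876.
E = E° − (0.0592/n) log Q = +3.92 − (0.0592/2)(-3.876) = +4.035 V.

+4.035 V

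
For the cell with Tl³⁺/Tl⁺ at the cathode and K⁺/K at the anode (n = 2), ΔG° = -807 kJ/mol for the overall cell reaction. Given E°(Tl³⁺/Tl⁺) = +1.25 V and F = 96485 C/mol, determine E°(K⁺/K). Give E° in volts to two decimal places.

E°cell = −ΔG°/(nF) = −(-807×10³)/((2)(96485)) = +4.182 V.
Since Tl³⁺/Tl⁺ is the cathode and K⁺/K the anode, E°cell = E°(Tl³⁺/Tl⁺) − E°(K⁺/K).
So E°(K⁺/K) = E°(Tl³⁺/Tl⁺) − E°cell = (+1.25) − (+4.182) = -2.93 V.

-2.93 V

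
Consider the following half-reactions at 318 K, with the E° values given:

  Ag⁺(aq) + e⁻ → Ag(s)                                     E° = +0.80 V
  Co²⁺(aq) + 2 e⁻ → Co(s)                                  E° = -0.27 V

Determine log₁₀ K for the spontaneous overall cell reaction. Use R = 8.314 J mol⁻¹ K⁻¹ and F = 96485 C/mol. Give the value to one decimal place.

Cathode: Ag⁺/Ag; anode: Co²⁺/Co. E°cell = (+0.80) − (-0.27) = +1.07 V, with n = 2.
ΔG° = −nFE° = −RT ln K, so ln K = nFE°/(RT) = (2)(96485)(+1.07) / ((8.314)(318)) = 78.097.
log₁₀ K = 78.097 / ln 10 = 33.9.

33.9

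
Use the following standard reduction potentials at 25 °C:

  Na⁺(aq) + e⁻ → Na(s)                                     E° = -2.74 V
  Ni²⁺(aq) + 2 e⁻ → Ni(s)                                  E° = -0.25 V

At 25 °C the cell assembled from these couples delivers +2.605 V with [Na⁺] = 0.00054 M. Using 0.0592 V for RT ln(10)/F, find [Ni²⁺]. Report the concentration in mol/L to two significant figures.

Ni²⁺/Ni is the cathode, Na⁺/Na the anode: E°cell = +2.49 V, n = 2.
Overall reaction: Ni²⁺(aq) + 2 Na(s) → Ni(s) + 2 Na⁺(aq); Q = [Na⁺]^2/[Ni²⁺]^1.
From E = E° − (0.0592/n) log Q: log Q = (E° − E)·n/0.0592 = (+2.49 − (+2.605))·2/0.0592 = -3.8851.
So 1·log[Ni²⁺] = 2·log(0.00054) − log Q = -6.5352 − (-3.8851) = -2.6501; [Ni²⁺] = 10^(-2.6501) ≈ 0.0022 M.

0.0022 M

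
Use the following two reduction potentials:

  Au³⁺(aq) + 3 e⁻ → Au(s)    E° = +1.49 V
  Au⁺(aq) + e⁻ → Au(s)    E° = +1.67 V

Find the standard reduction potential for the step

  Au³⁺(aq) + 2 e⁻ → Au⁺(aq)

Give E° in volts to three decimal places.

+1.400 V

Sequential free energies add, so n₃E°₃ = n₁E°₁ + n₂E°₂.
With n₃ = 3, and the known step contributing 1×(+1.67) V, the unknown satisfies 2·E° = 3×(+1.49) − 1×(+1.67) = +2.800.
E° = +2.800 / 2 = +1.400 V.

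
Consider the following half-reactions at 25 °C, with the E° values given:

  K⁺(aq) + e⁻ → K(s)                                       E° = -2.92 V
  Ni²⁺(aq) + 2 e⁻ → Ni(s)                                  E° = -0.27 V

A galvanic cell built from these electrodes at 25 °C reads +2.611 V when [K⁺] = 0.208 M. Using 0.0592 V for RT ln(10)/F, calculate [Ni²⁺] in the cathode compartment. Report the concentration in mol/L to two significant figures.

0.0021 M

Ni²⁺/Ni is the cathode, K⁺/K the anode: E°cell = +2.65 V, n = 2.
Overall reaction: Ni²⁺(aq) + 2 K(s) → Ni(s) + 2 K⁺(aq); Q = [K⁺]^2/[Ni²⁺]^1.
From E = E° − (0.0592/n) log Q: log Q = (E° − E)·n/0.0592 = (+2.65 − (+2.611))·2/0.0592 = 1.3176.
So 1·log[Ni²⁺] = 2·log(0.208) − log Q = -1.3639 − (1.3176) = -2.6815; [Ni²⁺] = 10^(-2.6815) ≈ 0.0021 M.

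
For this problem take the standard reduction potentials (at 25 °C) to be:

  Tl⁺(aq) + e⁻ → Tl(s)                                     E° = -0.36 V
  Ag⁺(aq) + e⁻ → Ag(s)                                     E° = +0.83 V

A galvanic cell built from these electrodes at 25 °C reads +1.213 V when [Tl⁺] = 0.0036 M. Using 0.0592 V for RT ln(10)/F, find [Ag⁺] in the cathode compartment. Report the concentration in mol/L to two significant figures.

0.0088 M

Ag⁺/Ag is the cathode, Tl⁺/Tl the anode: E°cell = +1.19 V, n = 1.
Overall reaction: Ag⁺(aq) + Tl(s) → Ag(s) + Tl⁺(aq); Q = [Tl⁺]^1/[Ag⁺]^1.
From E = E° − (0.0592/n) log Q: log Q = (E° − E)·n/0.0592 = (+1.19 − (+1.213))·1/0.0592 = -0.3885.
So 1·log[Ag⁺] = 1·log(0.0036) − log Q = -2.4437 − (-0.3885) = -2.0552; [Ag⁺] = 10^(-2.0552) ≈ 0.0088 M.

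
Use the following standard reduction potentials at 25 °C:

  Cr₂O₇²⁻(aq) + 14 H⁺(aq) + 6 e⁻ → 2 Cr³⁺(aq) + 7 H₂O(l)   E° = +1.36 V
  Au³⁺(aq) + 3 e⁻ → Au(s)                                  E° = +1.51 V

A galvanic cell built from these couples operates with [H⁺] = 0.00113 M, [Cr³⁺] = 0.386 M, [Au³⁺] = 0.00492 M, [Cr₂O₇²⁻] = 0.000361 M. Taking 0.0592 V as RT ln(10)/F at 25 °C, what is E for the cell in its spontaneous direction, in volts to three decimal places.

+0.537 V

Au³⁺/Au is the cathode (higher E°), Cr₂O₇²⁻/Cr³⁺ the anode: E°cell = +1.51 − (+1.36) = +0.15 V, n = 6.
Overall: 2 Au³⁺(aq) + 2 Cr³⁺(aq) + 7 H₂O(l) → 2 Au(s) + Cr₂O₇²⁻(aq) + 14 H⁺(aq)
Q = [Cr₂O₇²⁻]·[H⁺]^14 / ([Au³⁺]^2·[Cr³⁺]^2); log Q = -39.256.
E = E° − (0.0592/n) log Q = +0.15 − (0.0592/6)(-39.256) = +0.537 V.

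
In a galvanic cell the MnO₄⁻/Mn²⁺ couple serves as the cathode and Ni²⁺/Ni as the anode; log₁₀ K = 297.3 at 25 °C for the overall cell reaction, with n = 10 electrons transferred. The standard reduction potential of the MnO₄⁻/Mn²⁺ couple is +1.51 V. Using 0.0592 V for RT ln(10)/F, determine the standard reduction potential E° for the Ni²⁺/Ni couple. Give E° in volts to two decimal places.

-0.25 V

E°cell = (0.0592/n)·log K = (0.0592/10)(297.3) = +1.760 V.
Since MnO₄⁻/Mn²⁺ is the cathode and Ni²⁺/Ni the anode, E°cell = E°(MnO₄⁻/Mn²⁺) − E°(Ni²⁺/Ni).
So E°(Ni²⁺/Ni) = E°(MnO₄⁻/Mn²⁺) − E°cell = (+1.51) − (+1.760) = -0.25 V.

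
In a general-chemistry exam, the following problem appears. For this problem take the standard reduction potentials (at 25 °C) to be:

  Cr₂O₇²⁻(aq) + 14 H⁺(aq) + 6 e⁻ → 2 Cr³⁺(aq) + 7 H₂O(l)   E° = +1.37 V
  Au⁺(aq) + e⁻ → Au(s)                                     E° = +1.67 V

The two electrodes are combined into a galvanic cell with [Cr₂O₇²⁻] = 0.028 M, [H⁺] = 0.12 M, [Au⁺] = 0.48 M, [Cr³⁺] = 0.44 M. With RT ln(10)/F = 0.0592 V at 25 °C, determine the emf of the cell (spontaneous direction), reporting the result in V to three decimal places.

Au⁺/Au is the cathode (higher E°), Cr₂O₇²⁻/Cr³⁺ the anode: E°cell = +1.67 − (+1.37) = +0.30 V, n = 6.
Overall: 6 Au⁺(aq) + 2 Cr³⁺(aq) + 7 H₂O(l) → 6 Au(s) + Cr₂O₇²⁻(aq) + 14 H⁺(aq)
Q = [Cr₂O₇²⁻]·[H⁺]^14 / ([Au⁺]^6·[Cr³⁺]^2); log Q = -11.819.
E = E° − (0.0592/n) log Q = +0.30 − (0.0592/6)(-11.819) = +0.417 V.

+0.417 V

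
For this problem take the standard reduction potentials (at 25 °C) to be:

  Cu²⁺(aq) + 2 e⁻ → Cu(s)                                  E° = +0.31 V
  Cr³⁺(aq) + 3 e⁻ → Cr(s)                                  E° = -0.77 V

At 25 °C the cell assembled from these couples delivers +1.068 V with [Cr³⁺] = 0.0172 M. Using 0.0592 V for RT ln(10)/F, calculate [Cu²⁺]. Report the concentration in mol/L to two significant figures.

Cu²⁺/Cu is the cathode, Cr³⁺/Cr the anode: E°cell = +1.08 V, n = 6.
Overall reaction: 3 Cu²⁺(aq) + 2 Cr(s) → 3 Cu(s) + 2 Cr³⁺(aq); Q = [Cr³⁺]^2/[Cu²⁺]^3.
From E = E° − (0.0592/n) log Q: log Q = (E° − E)·n/0.0592 = (+1.08 − (+1.068))·6/0.0592 = 1.2162.
So 3·log[Cu²⁺] = 2·log(0.0172) − log Q = -3.5289 − (1.2162) = -4.7451; log[Cu²⁺] = -4.7451 / 3 = -1.5817; [Cu²⁺] = 10^(-1.5817) ≈ 0.026 M.

0.026 M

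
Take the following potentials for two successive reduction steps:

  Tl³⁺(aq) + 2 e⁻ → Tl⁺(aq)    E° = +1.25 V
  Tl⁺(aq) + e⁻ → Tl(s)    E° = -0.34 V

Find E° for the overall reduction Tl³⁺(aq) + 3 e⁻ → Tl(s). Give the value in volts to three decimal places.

Adding the free-energy changes (−nFE°) of the two steps gives −n₃FE°₃ = −n₁FE°₁ − n₂FE°₂.
E°₃ = (2×+1.25 + 1×-0.34) / 3 = (+2.160) / 3 = +0.720 V.
E° values themselves are not directly additive — weighting by electron count is essential.

+0.720 V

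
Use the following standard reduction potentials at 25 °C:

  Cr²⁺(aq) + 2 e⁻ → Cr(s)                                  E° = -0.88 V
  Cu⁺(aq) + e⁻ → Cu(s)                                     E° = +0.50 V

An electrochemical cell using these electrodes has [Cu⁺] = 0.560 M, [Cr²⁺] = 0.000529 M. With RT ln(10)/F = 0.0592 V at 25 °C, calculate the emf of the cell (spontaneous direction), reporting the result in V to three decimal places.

+1.462 V

Cu⁺/Cu is the cathode (higher E°), Cr²⁺/Cr the anode: E°cell = +0.50 − (-0.88) = +1.38 V, n = 2.
Overall: 2 Cu⁺(aq) + Cr(s) → 2 Cu(s) + Cr²⁺(aq)
Q = [Cr²⁺] / ([Cu⁺]^2); log Q = -2.773.
E = E° − (0.0592/n) log Q = +1.38 − (0.0592/2)(-2.773) = +1.462 V.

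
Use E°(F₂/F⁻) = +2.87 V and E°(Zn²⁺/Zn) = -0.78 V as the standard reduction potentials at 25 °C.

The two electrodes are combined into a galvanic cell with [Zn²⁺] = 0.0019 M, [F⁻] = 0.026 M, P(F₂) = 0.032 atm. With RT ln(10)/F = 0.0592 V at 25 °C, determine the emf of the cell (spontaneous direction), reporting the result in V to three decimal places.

+3.780 V

F₂/F⁻ is the cathode (higher E°), Zn²⁺/Zn the anode: E°cell = +2.87 − (-0.78) = +3.65 V, n = 2.
Overall: F₂(g) + Zn(s) → 2 F⁻(aq) + Zn²⁺(aq)
Q = [F⁻]^2·[Zn²⁺] / (P(F₂)); log Q = -4.396.
E = E° − (0.0592/n) log Q = +3.65 − (0.0592/2)(-4.396) = +3.780 V.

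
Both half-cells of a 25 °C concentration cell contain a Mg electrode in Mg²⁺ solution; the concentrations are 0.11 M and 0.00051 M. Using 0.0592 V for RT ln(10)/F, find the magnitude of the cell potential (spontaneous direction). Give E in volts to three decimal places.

For a concentration cell E°cell = 0. The 0.11 M side is the cathode (reduction is favoured where [Mg²⁺] is higher).
With n = 2, E = −(0.0592/2) log([Mg²⁺]ₐₙ/[Mg²⁺]꜀ₐₜ) = −(0.0592/2) log(0.00051/0.11) = −(0.0592/2)(-2.334) = +0.069 V.

+0.069 V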